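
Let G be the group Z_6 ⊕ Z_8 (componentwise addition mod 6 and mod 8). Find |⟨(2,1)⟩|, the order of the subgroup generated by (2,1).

The order of (2,1) in Z_6 × Z_8 is lcm(ord(2) in Z_6, ord(1) in Z_8).
ord(2) = 3 and ord(1) = 8, so |⟨(2,1)⟩| = lcm(3, 8) = 24.

24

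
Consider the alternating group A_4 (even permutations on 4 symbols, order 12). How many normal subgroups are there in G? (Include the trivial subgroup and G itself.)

G has 10 subgroups. Checking conjugation-invariance by order — order 1: 1/1 normal; order 2: 0/3 normal; order 3: 0/4 normal; order 4: 1/1 normal; order 12: 1/1 normal.
Total normal subgroups: 3.

3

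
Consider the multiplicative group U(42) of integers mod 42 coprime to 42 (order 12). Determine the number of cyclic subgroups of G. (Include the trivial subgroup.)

A cyclic subgroup of order d is generated by each of its φ(d) elements of order d, so the cyclic subgroups of order d number (#elements of order d)/φ(d).
Cyclic subgroups by order — order 1: 1; order 2: 3; order 3: 1; order 6: 3.
Total: 8.

8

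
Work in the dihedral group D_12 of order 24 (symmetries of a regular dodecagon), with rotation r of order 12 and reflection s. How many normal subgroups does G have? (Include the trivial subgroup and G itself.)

9

G has 34 subgroups. Checking conjugation-invariance by order — order 1: 1/1 normal; order 2: 1/13 normal; order 3: 1/1 normal; order 4: 1/7 normal; order 6: 1/5 normal; order 8: 0/3 normal; order 12: 3/3 normal; order 24: 1/1 normal.
Total normal subgroups: 9.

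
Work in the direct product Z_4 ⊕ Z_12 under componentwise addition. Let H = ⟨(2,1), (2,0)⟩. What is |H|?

|⟨(2,1)⟩| = 12 and |⟨(2,0)⟩| = 2, so |H| is a multiple of lcm(12, 2) = 12 and divides |G| = 48.
Closing under the operation: H = {(0,0), (0,1), (0,2), (0,3), (0,4), (0,5), (0,6), (0,7), (0,8), (0,9), (0,10), (0,11), (2,0), (2,1), (2,2), (2,3), (2,4), (2,5), (2,6), (2,7), (2,8), (2,9), (2,10), (2,11)}, so |H| = 24.

24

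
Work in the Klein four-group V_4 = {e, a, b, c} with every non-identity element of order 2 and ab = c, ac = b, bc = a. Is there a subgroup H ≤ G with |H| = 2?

2 | 4. A subgroup of order 2 is {e, a}.

Yes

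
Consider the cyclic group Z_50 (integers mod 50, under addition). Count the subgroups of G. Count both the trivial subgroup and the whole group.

6

Subgroups of the cyclic group Z_50 correspond bijectively to divisors of 50.
Divisors of 50: 1, 2, 5, 10, 25, 50.
So Z_50 has 6 subgroups.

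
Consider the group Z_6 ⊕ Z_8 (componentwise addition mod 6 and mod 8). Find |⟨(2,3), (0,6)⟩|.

|⟨(2,3)⟩| = 24 and |⟨(0,6)⟩| = 4, so |H| is a multiple of lcm(24, 4) = 24 and divides |G| = 48.
Closing under the operation: H = {(0,0), (0,1), (0,2), (0,3), (0,4), (0,5), (0,6), (0,7), (2,0), (2,1), (2,2), (2,3), (2,4), (2,5), (2,6), (2,7), (4,0), (4,1), (4,2), (4,3), (4,4), (4,5), (4,6), (4,7)}, so |H| = 24.

24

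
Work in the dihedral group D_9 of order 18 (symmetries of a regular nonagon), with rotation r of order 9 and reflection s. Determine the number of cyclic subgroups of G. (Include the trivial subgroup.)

Group the elements of G by the cyclic subgroup they generate; each cyclic subgroup of order d accounts for φ(d) elements.
Cyclic subgroups by order — order 1: 1; order 2: 9; order 3: 1; order 9: 1.
Total: 12.

12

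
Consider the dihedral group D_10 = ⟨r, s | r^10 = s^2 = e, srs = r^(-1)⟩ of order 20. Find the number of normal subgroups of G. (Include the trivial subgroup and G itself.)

7

G has 22 subgroups. Checking conjugation-invariance by order — order 1: 1/1 normal; order 2: 1/11 normal; order 4: 0/5 normal; order 5: 1/1 normal; order 10: 3/3 normal; order 20: 1/1 normal.
Total normal subgroups: 7.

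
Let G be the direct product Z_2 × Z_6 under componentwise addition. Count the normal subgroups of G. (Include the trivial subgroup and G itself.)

10

G is abelian, so every subgroup is normal.
G has 10 subgroups in total, hence 10 normal subgroups.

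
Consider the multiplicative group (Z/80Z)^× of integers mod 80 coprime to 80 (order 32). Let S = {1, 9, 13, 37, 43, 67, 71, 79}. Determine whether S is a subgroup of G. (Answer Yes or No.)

|S| = 8 divides |G| = 32, consistent with Lagrange.
S contains the identity, every element's inverse is in S, and S is closed under ·: it is a subgroup.

Yes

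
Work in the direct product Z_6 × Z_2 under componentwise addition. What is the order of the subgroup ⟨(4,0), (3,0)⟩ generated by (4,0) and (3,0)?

6

|⟨(4,0)⟩| = 3 and |⟨(3,0)⟩| = 2, so |H| is a multiple of lcm(3, 2) = 6 and divides |G| = 12.
Closing under the operation: H = {(0,0), (1,0), (2,0), (3,0), (4,0), (5,0)}, so |H| = 6.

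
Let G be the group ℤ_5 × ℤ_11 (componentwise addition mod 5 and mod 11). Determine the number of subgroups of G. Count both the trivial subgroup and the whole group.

4

|G| = 55, so by Lagrange every subgroup order divides 55. Divisors: 1, 5, 11, 55.
Subgroups by order — order 1: 1; order 5: 1; order 11: 1; order 55: 1.
Total: 1 + 1 + 1 + 1 = 4.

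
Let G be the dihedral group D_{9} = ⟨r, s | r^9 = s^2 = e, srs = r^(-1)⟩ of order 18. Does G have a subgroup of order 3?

Yes

3 | 18. A subgroup of order 3 is {e, r^3, r^6}.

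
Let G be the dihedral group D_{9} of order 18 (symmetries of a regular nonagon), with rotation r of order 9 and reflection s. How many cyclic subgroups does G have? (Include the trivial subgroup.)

12

A cyclic subgroup of order d is generated by each of its φ(d) elements of order d, so the cyclic subgroups of order d number (#elements of order d)/φ(d).
Cyclic subgroups by order — order 1: 1; order 2: 9; order 3: 1; order 9: 1.
Total: 12.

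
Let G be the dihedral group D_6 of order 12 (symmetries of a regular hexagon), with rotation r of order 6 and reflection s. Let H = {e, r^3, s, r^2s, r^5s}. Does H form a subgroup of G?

|H| = 5 does not divide |G| = 12, so by Lagrange H is not a subgroup.

No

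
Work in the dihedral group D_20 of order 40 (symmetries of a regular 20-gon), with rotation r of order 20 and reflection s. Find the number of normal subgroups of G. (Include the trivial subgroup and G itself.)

9

G has 48 subgroups. Checking conjugation-invariance by order — order 1: 1/1 normal; order 2: 1/21 normal; order 4: 1/11 normal; order 5: 1/1 normal; order 8: 0/5 normal; order 10: 1/5 normal; order 20: 3/3 normal; order 40: 1/1 normal.
Total normal subgroups: 9.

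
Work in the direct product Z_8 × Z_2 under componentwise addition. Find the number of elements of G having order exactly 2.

3

An element (a,b) has order lcm(ord(a), ord(b)); count pairs with lcm equal to 2.
Enumerating gives 3 such elements.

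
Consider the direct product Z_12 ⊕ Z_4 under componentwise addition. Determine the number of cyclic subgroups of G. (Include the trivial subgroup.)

Each element a generates a cyclic subgroup ⟨a⟩; distinct elements may generate the same one (a cyclic group of order d has φ(d) generators).
Cyclic subgroups by order — order 1: 1; order 2: 3; order 3: 1; order 4: 6; order 6: 3; order 12: 6.
Total: 20.

20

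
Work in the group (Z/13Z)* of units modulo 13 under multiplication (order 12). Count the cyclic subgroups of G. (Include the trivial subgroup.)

Group the elements of G by the cyclic subgroup they generate; each cyclic subgroup of order d accounts for φ(d) elements.
Cyclic subgroups by order — order 1: 1; order 2: 1; order 3: 1; order 4: 1; order 6: 1; order 12: 1.
Total: 6.

6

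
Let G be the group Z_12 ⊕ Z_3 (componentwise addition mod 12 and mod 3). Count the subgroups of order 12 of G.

4

|G| = 36 and 12 | 36, so subgroups of order 12 are possible by Lagrange.
The subgroups of order 12 are: {(0,0), (0,1), (0,2), (3,0), (3,1), (3,2), (6,0), (6,1), (6,2), (9,0), (9,1), (9,2)}; {(0,0), (1,0), (2,0), (3,0), (4,0), (5,0), (6,0), (7,0), (8,0), (9,0), (10,0), (11,0)}; {(0,0), (1,1), (2,2), (3,0), (4,1), (5,2), (6,0), (7,1), (8,2), (9,0), (10,1), (11,2)}; {(0,0), (1,2), (2,1), (3,0), (4,2), (5,1), (6,0), (7,2), (8,1), (9,0), (10,2), (11,1)}.
So G has 4 subgroups of order 12.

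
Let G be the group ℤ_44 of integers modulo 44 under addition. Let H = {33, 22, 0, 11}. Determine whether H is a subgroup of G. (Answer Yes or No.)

|H| = 4 divides |G| = 44, consistent with Lagrange.
H contains the identity, every element's inverse is in H, and H is closed under +: it is a subgroup.
In fact H = ⟨33⟩.

Yes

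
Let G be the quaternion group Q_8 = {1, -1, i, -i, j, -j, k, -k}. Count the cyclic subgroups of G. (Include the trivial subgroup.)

Each element a generates a cyclic subgroup ⟨a⟩; distinct elements may generate the same one (a cyclic group of order d has φ(d) generators).
Cyclic subgroups by order — order 1: 1; order 2: 1; order 4: 3.
Total: 5.

5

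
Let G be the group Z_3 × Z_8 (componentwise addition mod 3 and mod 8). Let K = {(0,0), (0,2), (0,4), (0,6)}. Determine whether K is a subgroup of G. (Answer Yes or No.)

|K| = 4 divides |G| = 24, consistent with Lagrange.
K contains the identity, every element's inverse is in K, and K is closed under +: it is a subgroup.
In fact K = ⟨(0,2)⟩.

Yes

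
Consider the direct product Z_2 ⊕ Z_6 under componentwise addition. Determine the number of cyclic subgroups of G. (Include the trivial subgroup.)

8

A cyclic subgroup of order d is generated by each of its φ(d) elements of order d, so the cyclic subgroups of order d number (#elements of order d)/φ(d).
Cyclic subgroups by order — order 1: 1; order 2: 3; order 3: 1; order 6: 3.
Total: 8.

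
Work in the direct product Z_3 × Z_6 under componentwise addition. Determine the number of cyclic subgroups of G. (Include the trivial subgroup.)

10

A cyclic subgroup of order d is generated by each of its φ(d) elements of order d, so the cyclic subgroups of order d number (#elements of order d)/φ(d).
Cyclic subgroups by order — order 1: 1; order 2: 1; order 3: 4; order 6: 4.
Total: 10.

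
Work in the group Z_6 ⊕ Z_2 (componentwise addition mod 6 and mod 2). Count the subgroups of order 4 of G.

|G| = 12 and 4 | 12, so subgroups of order 4 are possible by Lagrange.
The subgroups of order 4 are: {(0,0), (0,1), (3,0), (3,1)}.
So G has 1 subgroup of order 4.

1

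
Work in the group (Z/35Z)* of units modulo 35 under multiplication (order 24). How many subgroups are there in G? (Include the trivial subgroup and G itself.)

16

|G| = 24, so by Lagrange every subgroup order divides 24. Divisors: 1, 2, 3, 4, 6, 8, 12, 24.
Subgroups by order — order 1: 1; order 2: 3; order 3: 1; order 4: 3; order 6: 3; order 8: 1; order 12: 3; order 24: 1.
Total: 1 + 3 + 1 + 3 + 3 + 1 + 3 + 1 = 16.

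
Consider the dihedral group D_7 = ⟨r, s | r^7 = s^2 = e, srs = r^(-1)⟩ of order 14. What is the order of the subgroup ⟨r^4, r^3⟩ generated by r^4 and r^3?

7

|⟨r^4⟩| = 7 and |⟨r^3⟩| = 7, so |H| is a multiple of lcm(7, 7) = 7 and divides |G| = 14.
Closing under the operation: H = {e, r, r^2, r^3, r^4, r^5, r^6}, so |H| = 7.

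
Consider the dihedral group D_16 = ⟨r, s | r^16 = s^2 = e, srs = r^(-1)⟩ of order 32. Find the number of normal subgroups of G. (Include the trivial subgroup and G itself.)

8

G has 36 subgroups. Checking conjugation-invariance by order — order 1: 1/1 normal; order 2: 1/17 normal; order 4: 1/9 normal; order 8: 1/5 normal; order 16: 3/3 normal; order 32: 1/1 normal.
Total normal subgroups: 8.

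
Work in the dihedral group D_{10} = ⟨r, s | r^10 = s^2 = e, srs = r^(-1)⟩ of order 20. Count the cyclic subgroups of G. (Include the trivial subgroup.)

14

A cyclic subgroup of order d is generated by each of its φ(d) elements of order d, so the cyclic subgroups of order d number (#elements of order d)/φ(d).
Cyclic subgroups by order — order 1: 1; order 2: 11; order 5: 1; order 10: 1.
Total: 14.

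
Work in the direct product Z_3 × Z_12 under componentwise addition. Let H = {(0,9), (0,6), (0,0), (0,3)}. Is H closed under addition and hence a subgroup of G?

Yes

|H| = 4 divides |G| = 36, consistent with Lagrange.
H contains the identity, every element's inverse is in H, and H is closed under +: it is a subgroup.
In fact H = ⟨(0,3)⟩.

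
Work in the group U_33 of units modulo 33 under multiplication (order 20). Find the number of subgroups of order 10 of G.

3

|G| = 20 and 10 | 20, so subgroups of order 10 are possible by Lagrange.
The subgroups of order 10 are: {1, 4, 7, 10, 13, 16, 19, 25, 28, 31}; {1, 4, 5, 14, 16, 20, 23, 25, 26, 31}; {1, 2, 4, 8, 16, 17, 25, 29, 31, 32}.
So G has 3 subgroups of order 10.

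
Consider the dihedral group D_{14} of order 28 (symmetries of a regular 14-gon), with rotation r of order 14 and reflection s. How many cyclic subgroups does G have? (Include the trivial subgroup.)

Each element a generates a cyclic subgroup ⟨a⟩; distinct elements may generate the same one (a cyclic group of order d has φ(d) generators).
Cyclic subgroups by order — order 1: 1; order 2: 15; order 7: 1; order 14: 1.
Total: 18.

18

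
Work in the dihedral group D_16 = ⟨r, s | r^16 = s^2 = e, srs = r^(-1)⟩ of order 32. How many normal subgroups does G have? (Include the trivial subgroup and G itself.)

G has 36 subgroups. Checking conjugation-invariance by order — order 1: 1/1 normal; order 2: 1/17 normal; order 4: 1/9 normal; order 8: 1/5 normal; order 16: 3/3 normal; order 32: 1/1 normal.
Total normal subgroups: 8.

8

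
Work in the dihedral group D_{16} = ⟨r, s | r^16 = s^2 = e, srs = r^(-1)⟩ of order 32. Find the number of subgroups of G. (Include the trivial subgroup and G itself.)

36

|G| = 32, so by Lagrange every subgroup order divides 32. Divisors: 1, 2, 4, 8, 16, 32.
Subgroups by order — order 1: 1; order 2: 17; order 4: 9; order 8: 5; order 16: 3; order 32: 1.
Total: 1 + 17 + 9 + 5 + 3 + 1 = 36.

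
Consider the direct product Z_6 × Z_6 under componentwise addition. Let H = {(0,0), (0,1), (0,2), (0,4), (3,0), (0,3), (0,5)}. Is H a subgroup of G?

No

|H| = 7 does not divide |G| = 36, so by Lagrange H is not a subgroup.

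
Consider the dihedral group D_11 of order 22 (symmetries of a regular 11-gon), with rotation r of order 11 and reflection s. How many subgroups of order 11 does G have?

1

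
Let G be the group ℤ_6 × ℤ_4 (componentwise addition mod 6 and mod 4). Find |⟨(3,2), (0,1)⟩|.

|⟨(3,2)⟩| = 2 and |⟨(0,1)⟩| = 4, so |H| is a multiple of lcm(2, 4) = 4 and divides |G| = 24.
Closing under the operation: H = {(0,0), (0,1), (0,2), (0,3), (3,0), (3,1), (3,2), (3,3)}, so |H| = 8.

8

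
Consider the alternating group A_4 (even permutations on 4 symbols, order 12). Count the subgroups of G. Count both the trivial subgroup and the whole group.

|G| = 12, so by Lagrange every subgroup order divides 12. Divisors: 1, 2, 3, 4, 6, 12.
Subgroups by order — order 1: 1; order 2: 3; order 3: 4; order 4: 1; order 6: 0; order 12: 1.
Total: 1 + 3 + 4 + 1 + 0 + 1 = 10.

10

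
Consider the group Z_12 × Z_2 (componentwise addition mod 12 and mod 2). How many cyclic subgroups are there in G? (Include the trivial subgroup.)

12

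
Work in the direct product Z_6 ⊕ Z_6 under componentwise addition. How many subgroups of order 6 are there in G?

12

|G| = 36 and 6 | 36, so subgroups of order 6 are possible by Lagrange.
The subgroups of order 6 are: {(0,0), (0,1), (0,2), (0,3), (0,4), (0,5)}; {(0,0), (0,2), (0,4), (3,0), (3,2), (3,4)}; {(0,0), (0,2), (0,4), (3,1), (3,3), (3,5)}; {(0,0), (0,3), (2,0), (2,3), (4,0), (4,3)}; … (12 in all).
So G has 12 subgroups of order 6.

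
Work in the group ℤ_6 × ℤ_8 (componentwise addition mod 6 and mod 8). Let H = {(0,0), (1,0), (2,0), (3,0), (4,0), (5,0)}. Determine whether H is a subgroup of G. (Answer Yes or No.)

Yes

|H| = 6 divides |G| = 48, consistent with Lagrange.
H contains the identity, every element's inverse is in H, and H is closed under +: it is a subgroup.
In fact H = ⟨(5,0)⟩.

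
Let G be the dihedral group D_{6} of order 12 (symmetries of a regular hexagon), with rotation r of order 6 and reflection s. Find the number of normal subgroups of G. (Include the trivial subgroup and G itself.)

7

G has 16 subgroups. Checking conjugation-invariance by order — order 1: 1/1 normal; order 2: 1/7 normal; order 3: 1/1 normal; order 4: 0/3 normal; order 6: 3/3 normal; order 12: 1/1 normal.
Total normal subgroups: 7.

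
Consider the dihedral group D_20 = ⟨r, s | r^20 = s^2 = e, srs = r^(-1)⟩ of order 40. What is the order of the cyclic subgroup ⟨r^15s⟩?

2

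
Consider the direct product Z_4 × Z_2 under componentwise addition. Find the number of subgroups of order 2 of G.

3

|G| = 8 and 2 | 8, so subgroups of order 2 are possible by Lagrange.
The subgroups of order 2 are: {(0,0), (0,1)}; {(0,0), (2,0)}; {(0,0), (2,1)}.
So G has 3 subgroups of order 2.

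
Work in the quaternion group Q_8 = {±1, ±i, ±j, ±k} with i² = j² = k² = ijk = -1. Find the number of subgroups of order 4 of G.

3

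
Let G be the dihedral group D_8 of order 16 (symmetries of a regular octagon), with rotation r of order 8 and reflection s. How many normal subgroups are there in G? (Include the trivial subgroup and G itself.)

7

G has 19 subgroups. Checking conjugation-invariance by order — order 1: 1/1 normal; order 2: 1/9 normal; order 4: 1/5 normal; order 8: 3/3 normal; order 16: 1/1 normal.
Total normal subgroups: 7.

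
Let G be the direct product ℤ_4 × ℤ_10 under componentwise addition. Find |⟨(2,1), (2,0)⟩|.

20

|⟨(2,1)⟩| = 10 and |⟨(2,0)⟩| = 2, so |H| is a multiple of lcm(10, 2) = 10 and divides |G| = 40.
Closing under the operation: H = {(0,0), (0,1), (0,2), (0,3), (0,4), (0,5), (0,6), (0,7), (0,8), (0,9), (2,0), (2,1), (2,2), (2,3), (2,4), (2,5), (2,6), (2,7), (2,8), (2,9)}, so |H| = 20.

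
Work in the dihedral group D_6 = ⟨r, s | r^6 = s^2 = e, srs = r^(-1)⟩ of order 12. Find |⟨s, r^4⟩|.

6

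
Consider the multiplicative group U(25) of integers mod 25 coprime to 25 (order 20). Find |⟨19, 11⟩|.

|⟨19⟩| = 10 and |⟨11⟩| = 5, so |H| is a multiple of lcm(10, 5) = 10 and divides |G| = 20.
Closing under the operation: H = {1, 4, 6, 9, 11, 14, 16, 19, 21, 24}, so |H| = 10.

10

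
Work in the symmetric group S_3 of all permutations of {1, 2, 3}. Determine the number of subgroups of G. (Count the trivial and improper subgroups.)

|G| = 6, so by Lagrange every subgroup order divides 6. Divisors: 1, 2, 3, 6.
Subgroups by order — order 1: 1; order 2: 3; order 3: 1; order 6: 1.
Total: 1 + 3 + 1 + 1 = 6.

6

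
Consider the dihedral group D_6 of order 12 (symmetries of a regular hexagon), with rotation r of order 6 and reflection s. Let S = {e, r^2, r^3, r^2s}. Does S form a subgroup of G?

r^2 ∈ S but its inverse r^4 ∉ S, so S is not a subgroup.

No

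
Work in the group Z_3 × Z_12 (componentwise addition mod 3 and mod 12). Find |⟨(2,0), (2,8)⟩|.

9

|⟨(2,0)⟩| = 3 and |⟨(2,8)⟩| = 3, so |H| is a multiple of lcm(3, 3) = 3 and divides |G| = 36.
Closing under the operation: H = {(0,0), (0,4), (0,8), (1,0), (1,4), (1,8), (2,0), (2,4), (2,8)}, so |H| = 9.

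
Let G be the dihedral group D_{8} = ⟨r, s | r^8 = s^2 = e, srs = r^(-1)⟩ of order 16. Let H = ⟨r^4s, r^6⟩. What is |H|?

8

|⟨r^4s⟩| = 2 and |⟨r^6⟩| = 4, so |H| is a multiple of lcm(2, 4) = 4 and divides |G| = 16.
Closing under the operation: H = {e, r^2, r^4, r^6, s, r^2s, r^4s, r^6s}, so |H| = 8.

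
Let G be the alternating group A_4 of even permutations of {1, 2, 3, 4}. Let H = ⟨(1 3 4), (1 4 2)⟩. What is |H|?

12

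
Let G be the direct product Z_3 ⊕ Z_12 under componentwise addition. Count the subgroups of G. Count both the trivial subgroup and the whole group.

|G| = 36, so by Lagrange every subgroup order divides 36. Divisors: 1, 2, 3, 4, 6, 9, 12, 18, 36.
Subgroups by order — order 1: 1; order 2: 1; order 3: 4; order 4: 1; order 6: 4; order 9: 1; order 12: 4; order 18: 1; order 36: 1.
Total: 1 + 1 + 4 + 1 + 4 + 1 + 4 + 1 + 1 = 18.

18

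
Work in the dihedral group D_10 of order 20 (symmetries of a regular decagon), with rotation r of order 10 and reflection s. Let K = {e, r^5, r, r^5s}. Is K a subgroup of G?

No

r ∈ K but its inverse r^9 ∉ K, so K is not a subgroup.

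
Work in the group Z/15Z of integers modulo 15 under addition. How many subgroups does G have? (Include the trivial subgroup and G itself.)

4

A cyclic group of order 15 has exactly one subgroup for each divisor of 15.
Divisors of 15: 1, 3, 5, 15.
So Z/15Z has 4 subgroups.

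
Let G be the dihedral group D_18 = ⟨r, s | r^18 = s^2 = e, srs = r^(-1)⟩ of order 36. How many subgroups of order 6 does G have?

|G| = 36 and 6 | 36, so subgroups of order 6 are possible by Lagrange.
The subgroups of order 6 are: {e, r^6, r^12, r^4s, r^10s, r^16s}; {e, r^6, r^12, r^5s, r^11s, r^17s}; {e, r^6, r^12, s, r^6s, r^12s}; {e, r^6, r^12, rs, r^7s, r^13s}; … (7 in all).
So G has 7 subgroups of order 6.

7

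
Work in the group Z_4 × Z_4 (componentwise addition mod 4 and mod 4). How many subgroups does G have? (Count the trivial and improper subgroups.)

|G| = 16, so by Lagrange every subgroup order divides 16. Divisors: 1, 2, 4, 8, 16.
Subgroups by order — order 1: 1; order 2: 3; order 4: 7; order 8: 3; order 16: 1.
Total: 1 + 3 + 7 + 3 + 1 = 15.

15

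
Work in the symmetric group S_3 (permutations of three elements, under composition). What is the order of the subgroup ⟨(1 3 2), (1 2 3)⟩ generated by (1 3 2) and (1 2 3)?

|⟨(1 3 2)⟩| = 3 and |⟨(1 2 3)⟩| = 3, so |H| is a multiple of lcm(3, 3) = 3 and divides |G| = 6.
Closing under the operation: H = {e, (1 2 3), (1 3 2)}, so |H| = 3.

3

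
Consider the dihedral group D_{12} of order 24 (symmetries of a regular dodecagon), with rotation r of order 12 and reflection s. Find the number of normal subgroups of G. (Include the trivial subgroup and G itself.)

9

G has 34 subgroups. Checking conjugation-invariance by order — order 1: 1/1 normal; order 2: 1/13 normal; order 3: 1/1 normal; order 4: 1/7 normal; order 6: 1/5 normal; order 8: 0/3 normal; order 12: 3/3 normal; order 24: 1/1 normal.
Total normal subgroups: 9.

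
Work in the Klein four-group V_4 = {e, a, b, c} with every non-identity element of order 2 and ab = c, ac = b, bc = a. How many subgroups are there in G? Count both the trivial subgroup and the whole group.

|G| = 4, so by Lagrange every subgroup order divides 4. Divisors: 1, 2, 4.
Subgroups by order — order 1: 1; order 2: 3; order 4: 1.
Total: 1 + 3 + 1 = 5.

5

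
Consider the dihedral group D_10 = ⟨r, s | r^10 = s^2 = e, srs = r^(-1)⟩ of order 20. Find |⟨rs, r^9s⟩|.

|⟨rs⟩| = 2 and |⟨r^9s⟩| = 2, so |H| is a multiple of lcm(2, 2) = 2 and divides |G| = 20.
Closing under the operation: H = {e, r^2, r^4, r^6, r^8, rs, r^3s, r^5s, r^7s, r^9s}, so |H| = 10.

10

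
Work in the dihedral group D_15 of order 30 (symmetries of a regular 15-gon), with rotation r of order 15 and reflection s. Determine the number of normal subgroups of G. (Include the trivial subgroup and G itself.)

5

G has 28 subgroups. Checking conjugation-invariance by order — order 1: 1/1 normal; order 2: 0/15 normal; order 3: 1/1 normal; order 5: 1/1 normal; order 6: 0/5 normal; order 10: 0/3 normal; order 15: 1/1 normal; order 30: 1/1 normal.
Total normal subgroups: 5.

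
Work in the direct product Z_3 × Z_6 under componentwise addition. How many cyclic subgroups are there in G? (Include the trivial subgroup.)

10

A cyclic subgroup of order d is generated by each of its φ(d) elements of order d, so the cyclic subgroups of order d number (#elements of order d)/φ(d).
Cyclic subgroups by order — order 1: 1; order 2: 1; order 3: 4; order 6: 4.
Total: 10.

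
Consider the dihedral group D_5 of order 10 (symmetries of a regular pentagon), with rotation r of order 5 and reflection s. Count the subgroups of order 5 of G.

1

|G| = 10 and 5 | 10, so subgroups of order 5 are possible by Lagrange.
The subgroups of order 5 are: {e, r, r^2, r^3, r^4}.
So G has 1 subgroup of order 5.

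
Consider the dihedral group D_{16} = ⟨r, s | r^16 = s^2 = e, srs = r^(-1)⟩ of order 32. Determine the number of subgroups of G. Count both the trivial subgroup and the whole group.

36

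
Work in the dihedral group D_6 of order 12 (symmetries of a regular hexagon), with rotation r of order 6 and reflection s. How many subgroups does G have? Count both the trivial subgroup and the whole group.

|G| = 12, so by Lagrange every subgroup order divides 12. Divisors: 1, 2, 3, 4, 6, 12.
Subgroups by order — order 1: 1; order 2: 7; order 3: 1; order 4: 3; order 6: 3; order 12: 1.
Total: 1 + 7 + 1 + 3 + 3 + 1 = 16.

16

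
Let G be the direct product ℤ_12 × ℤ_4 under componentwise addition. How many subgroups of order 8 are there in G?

3

|G| = 48 and 8 | 48, so subgroups of order 8 are possible by Lagrange.
The subgroups of order 8 are: {(0,0), (0,1), (0,2), (0,3), (6,0), (6,1), (6,2), (6,3)}; {(0,0), (0,2), (3,0), (3,2), (6,0), (6,2), (9,0), (9,2)}; {(0,0), (0,2), (3,1), (3,3), (6,0), (6,2), (9,1), (9,3)}.
So G has 3 subgroups of order 8.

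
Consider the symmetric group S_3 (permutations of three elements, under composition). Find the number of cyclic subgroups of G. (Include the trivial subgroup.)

5

A cyclic subgroup of order d is generated by each of its φ(d) elements of order d, so the cyclic subgroups of order d number (#elements of order d)/φ(d).
Cyclic subgroups by order — order 1: 1; order 2: 3; order 3: 1.
Total: 5.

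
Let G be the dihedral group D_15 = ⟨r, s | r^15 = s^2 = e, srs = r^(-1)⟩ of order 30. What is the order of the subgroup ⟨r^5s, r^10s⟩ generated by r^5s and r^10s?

|⟨r^5s⟩| = 2 and |⟨r^10s⟩| = 2, so |H| is a multiple of lcm(2, 2) = 2 and divides |G| = 30.
Closing under the operation: H = {e, r^5, r^10, s, r^5s, r^10s}, so |H| = 6.

6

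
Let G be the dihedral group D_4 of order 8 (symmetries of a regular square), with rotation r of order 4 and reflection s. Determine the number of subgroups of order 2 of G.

5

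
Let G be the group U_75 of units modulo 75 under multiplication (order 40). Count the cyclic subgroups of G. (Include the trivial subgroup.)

12

Each element a generates a cyclic subgroup ⟨a⟩; distinct elements may generate the same one (a cyclic group of order d has φ(d) generators).
Cyclic subgroups by order — order 1: 1; order 2: 3; order 4: 2; order 5: 1; order 10: 3; order 20: 2.
Total: 12.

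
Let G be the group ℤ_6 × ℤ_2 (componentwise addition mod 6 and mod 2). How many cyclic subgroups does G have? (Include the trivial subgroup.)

8

Group the elements of G by the cyclic subgroup they generate; each cyclic subgroup of order d accounts for φ(d) elements.
Cyclic subgroups by order — order 1: 1; order 2: 3; order 3: 1; order 6: 3.
Total: 8.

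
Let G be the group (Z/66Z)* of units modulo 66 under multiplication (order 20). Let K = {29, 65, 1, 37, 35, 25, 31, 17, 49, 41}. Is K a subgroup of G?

Yes

|K| = 10 divides |G| = 20, consistent with Lagrange.
K contains the identity, every element's inverse is in K, and K is closed under ·: it is a subgroup.
In fact K = ⟨35⟩.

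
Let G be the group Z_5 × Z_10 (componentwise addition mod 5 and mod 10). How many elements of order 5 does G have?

An element (a,b) has order lcm(ord(a), ord(b)); count pairs with lcm equal to 5.
Enumerating gives 24 such elements.

24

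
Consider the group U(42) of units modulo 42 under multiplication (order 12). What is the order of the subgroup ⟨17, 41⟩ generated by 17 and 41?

|⟨17⟩| = 6 and |⟨41⟩| = 2, so |H| is a multiple of lcm(6, 2) = 6 and divides |G| = 12.
Closing under the operation: H = {1, 5, 17, 25, 37, 41}, so |H| = 6.

6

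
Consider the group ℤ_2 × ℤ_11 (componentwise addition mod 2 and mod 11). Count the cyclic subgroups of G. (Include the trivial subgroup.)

Group the elements of G by the cyclic subgroup they generate; each cyclic subgroup of order d accounts for φ(d) elements.
Cyclic subgroups by order — order 1: 1; order 2: 1; order 11: 1; order 22: 1.
Total: 4.

4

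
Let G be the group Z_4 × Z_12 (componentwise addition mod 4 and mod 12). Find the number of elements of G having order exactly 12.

An element (a,b) has order lcm(ord(a), ord(b)); count pairs with lcm equal to 12.
Enumerating gives 24 such elements.

24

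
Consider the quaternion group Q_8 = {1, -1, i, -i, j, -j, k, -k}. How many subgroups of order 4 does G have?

3

|G| = 8 and 4 | 8, so subgroups of order 4 are possible by Lagrange.
The subgroups of order 4 are: {1, -1, i, -i}; {1, -1, j, -j}; {1, -1, k, -k}.
So G has 3 subgroups of order 4.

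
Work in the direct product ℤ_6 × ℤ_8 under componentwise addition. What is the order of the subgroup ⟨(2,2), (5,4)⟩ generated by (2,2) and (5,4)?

24

|⟨(2,2)⟩| = 12 and |⟨(5,4)⟩| = 6, so |H| is a multiple of lcm(12, 6) = 12 and divides |G| = 48.
Closing under the operation: H = {(0,0), (0,2), (0,4), (0,6), (1,0), (1,2), (1,4), (1,6), (2,0), (2,2), (2,4), (2,6), (3,0), (3,2), (3,4), (3,6), (4,0), (4,2), (4,4), (4,6), (5,0), (5,2), (5,4), (5,6)}, so |H| = 24.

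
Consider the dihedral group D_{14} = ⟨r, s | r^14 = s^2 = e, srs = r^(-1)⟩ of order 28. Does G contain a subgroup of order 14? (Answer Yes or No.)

Yes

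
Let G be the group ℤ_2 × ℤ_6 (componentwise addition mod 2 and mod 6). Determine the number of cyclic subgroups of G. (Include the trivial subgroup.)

8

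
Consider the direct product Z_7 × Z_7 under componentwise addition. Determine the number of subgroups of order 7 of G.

|G| = 49 and 7 | 49, so subgroups of order 7 are possible by Lagrange.
The subgroups of order 7 are: {(0,0), (0,1), (0,2), (0,3), (0,4), (0,5), (0,6)}; {(0,0), (1,0), (2,0), (3,0), (4,0), (5,0), (6,0)}; {(0,0), (1,1), (2,2), (3,3), (4,4), (5,5), (6,6)}; {(0,0), (1,2), (2,4), (3,6), (4,1), (5,3), (6,5)}; … (8 in all).
So G has 8 subgroups of order 7.

8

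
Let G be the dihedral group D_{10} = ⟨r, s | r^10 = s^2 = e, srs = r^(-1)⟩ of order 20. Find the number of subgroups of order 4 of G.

5

|G| = 20 and 4 | 20, so subgroups of order 4 are possible by Lagrange.
The subgroups of order 4 are: {e, r^5, r^2s, r^7s}; {e, r^5, r^3s, r^8s}; {e, r^5, r^4s, r^9s}; {e, r^5, s, r^5s}; … (5 in all).
So G has 5 subgroups of order 4.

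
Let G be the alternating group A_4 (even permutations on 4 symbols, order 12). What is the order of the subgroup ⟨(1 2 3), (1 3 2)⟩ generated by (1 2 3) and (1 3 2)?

|⟨(1 2 3)⟩| = 3 and |⟨(1 3 2)⟩| = 3, so |H| is a multiple of lcm(3, 3) = 3 and divides |G| = 12.
Closing under the operation: H = {e, (1 2 3), (1 3 2)}, so |H| = 3.

3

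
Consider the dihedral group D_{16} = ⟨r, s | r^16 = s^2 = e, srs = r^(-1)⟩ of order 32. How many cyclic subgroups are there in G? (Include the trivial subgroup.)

A cyclic subgroup of order d is generated by each of its φ(d) elements of order d, so the cyclic subgroups of order d number (#elements of order d)/φ(d).
Cyclic subgroups by order — order 1: 1; order 2: 17; order 4: 1; order 8: 1; order 16: 1.
Total: 21.

21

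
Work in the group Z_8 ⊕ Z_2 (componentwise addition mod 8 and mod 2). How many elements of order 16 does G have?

An element (a,b) has order lcm(ord(a), ord(b)); count pairs with lcm equal to 16.
Enumerating gives 0 such elements.

0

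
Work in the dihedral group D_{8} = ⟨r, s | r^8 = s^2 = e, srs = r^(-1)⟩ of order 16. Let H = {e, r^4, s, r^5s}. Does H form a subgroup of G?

No

Closure fails: s · r^4 = r^4s ∉ H. So H is not a subgroup.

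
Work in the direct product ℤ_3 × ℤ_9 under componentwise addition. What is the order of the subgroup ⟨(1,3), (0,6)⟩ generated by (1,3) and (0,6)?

9

|⟨(1,3)⟩| = 3 and |⟨(0,6)⟩| = 3, so |H| is a multiple of lcm(3, 3) = 3 and divides |G| = 27.
Closing under the operation: H = {(0,0), (0,3), (0,6), (1,0), (1,3), (1,6), (2,0), (2,3), (2,6)}, so |H| = 9.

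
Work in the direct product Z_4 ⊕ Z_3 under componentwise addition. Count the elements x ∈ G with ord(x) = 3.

2

An element (a,b) has order lcm(ord(a), ord(b)); count pairs with lcm equal to 3.
Enumerating gives 2 such elements.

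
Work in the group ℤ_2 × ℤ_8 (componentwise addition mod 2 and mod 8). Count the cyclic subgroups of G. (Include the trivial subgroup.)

A cyclic subgroup of order d is generated by each of its φ(d) elements of order d, so the cyclic subgroups of order d number (#elements of order d)/φ(d).
Cyclic subgroups by order — order 1: 1; order 2: 3; order 4: 2; order 8: 2.
Total: 8.

8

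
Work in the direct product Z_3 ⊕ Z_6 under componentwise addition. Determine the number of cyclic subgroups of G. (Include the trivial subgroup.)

10

Each element a generates a cyclic subgroup ⟨a⟩; distinct elements may generate the same one (a cyclic group of order d has φ(d) generators).
Cyclic subgroups by order — order 1: 1; order 2: 1; order 3: 4; order 6: 4.
Total: 10.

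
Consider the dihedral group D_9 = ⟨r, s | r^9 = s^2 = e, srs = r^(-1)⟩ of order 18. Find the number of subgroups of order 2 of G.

9

|G| = 18 and 2 | 18, so subgroups of order 2 are possible by Lagrange.
The subgroups of order 2 are: {e, r^2s}; {e, r^3s}; {e, r^4s}; {e, r^5s}; … (9 in all).
So G has 9 subgroups of order 2.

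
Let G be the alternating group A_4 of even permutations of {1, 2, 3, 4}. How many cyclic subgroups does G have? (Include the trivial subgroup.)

8

A cyclic subgroup of order d is generated by each of its φ(d) elements of order d, so the cyclic subgroups of order d number (#elements of order d)/φ(d).
Cyclic subgroups by order — order 1: 1; order 2: 3; order 3: 4.
Total: 8.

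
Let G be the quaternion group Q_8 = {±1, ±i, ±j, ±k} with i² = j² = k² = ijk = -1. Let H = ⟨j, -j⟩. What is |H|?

|⟨j⟩| = 4 and |⟨-j⟩| = 4, so |H| is a multiple of lcm(4, 4) = 4 and divides |G| = 8.
Closing under the operation: H = {1, -1, j, -j}, so |H| = 4.

4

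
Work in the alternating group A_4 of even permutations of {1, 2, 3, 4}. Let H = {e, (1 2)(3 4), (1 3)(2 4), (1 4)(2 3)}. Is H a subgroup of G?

Yes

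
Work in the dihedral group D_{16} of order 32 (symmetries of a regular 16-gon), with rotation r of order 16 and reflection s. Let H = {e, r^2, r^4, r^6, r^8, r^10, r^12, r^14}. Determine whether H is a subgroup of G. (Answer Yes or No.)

|H| = 8 divides |G| = 32, consistent with Lagrange.
H contains the identity, every element's inverse is in H, and H is closed under ·: it is a subgroup.
In fact H = ⟨r^2⟩.

Yes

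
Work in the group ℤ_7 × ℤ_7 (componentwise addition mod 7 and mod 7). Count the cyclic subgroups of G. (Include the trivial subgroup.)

A cyclic subgroup of order d is generated by each of its φ(d) elements of order d, so the cyclic subgroups of order d number (#elements of order d)/φ(d).
Cyclic subgroups by order — order 1: 1; order 7: 8.
Total: 9.

9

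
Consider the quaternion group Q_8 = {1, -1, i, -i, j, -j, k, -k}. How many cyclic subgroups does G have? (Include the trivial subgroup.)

A cyclic subgroup of order d is generated by each of its φ(d) elements of order d, so the cyclic subgroups of order d number (#elements of order d)/φ(d).
Cyclic subgroups by order — order 1: 1; order 2: 1; order 4: 3.
Total: 5.

5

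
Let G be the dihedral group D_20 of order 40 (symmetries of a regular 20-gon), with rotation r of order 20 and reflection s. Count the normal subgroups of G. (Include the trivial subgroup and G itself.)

G has 48 subgroups. Checking conjugation-invariance by order — order 1: 1/1 normal; order 2: 1/21 normal; order 4: 1/11 normal; order 5: 1/1 normal; order 8: 0/5 normal; order 10: 1/5 normal; order 20: 3/3 normal; order 40: 1/1 normal.
Total normal subgroups: 9.

9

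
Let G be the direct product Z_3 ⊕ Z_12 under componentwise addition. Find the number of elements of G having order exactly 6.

An element (a,b) has order lcm(ord(a), ord(b)); count pairs with lcm equal to 6.
Enumerating gives 8 such elements.

8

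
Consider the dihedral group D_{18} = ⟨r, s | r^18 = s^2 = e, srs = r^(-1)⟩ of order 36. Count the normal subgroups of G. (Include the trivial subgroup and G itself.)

G has 45 subgroups. Checking conjugation-invariance by order — order 1: 1/1 normal; order 2: 1/19 normal; order 3: 1/1 normal; order 4: 0/9 normal; order 6: 1/7 normal; order 9: 1/1 normal; order 12: 0/3 normal; order 18: 3/3 normal; order 36: 1/1 normal.
Total normal subgroups: 9.

9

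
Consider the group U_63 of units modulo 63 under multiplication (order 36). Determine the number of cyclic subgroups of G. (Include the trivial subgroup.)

20

Each element a generates a cyclic subgroup ⟨a⟩; distinct elements may generate the same one (a cyclic group of order d has φ(d) generators).
Cyclic subgroups by order — order 1: 1; order 2: 3; order 3: 4; order 6: 12.
Total: 20.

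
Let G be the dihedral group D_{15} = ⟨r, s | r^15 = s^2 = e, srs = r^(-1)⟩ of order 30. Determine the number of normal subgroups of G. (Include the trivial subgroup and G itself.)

5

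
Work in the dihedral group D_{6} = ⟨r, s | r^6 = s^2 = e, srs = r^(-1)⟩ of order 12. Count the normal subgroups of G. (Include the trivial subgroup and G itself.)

7

G has 16 subgroups. Checking conjugation-invariance by order — order 1: 1/1 normal; order 2: 1/7 normal; order 3: 1/1 normal; order 4: 0/3 normal; order 6: 3/3 normal; order 12: 1/1 normal.
Total normal subgroups: 7.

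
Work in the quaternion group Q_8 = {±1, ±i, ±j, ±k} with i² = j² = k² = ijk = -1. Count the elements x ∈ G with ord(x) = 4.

6

The elements of order 4 are: i, -i, j, -j, k, -k.
That's 6.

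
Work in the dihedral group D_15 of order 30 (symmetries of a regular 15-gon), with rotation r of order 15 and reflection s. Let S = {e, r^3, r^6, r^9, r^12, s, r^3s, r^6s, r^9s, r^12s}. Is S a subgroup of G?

Yes

|S| = 10 divides |G| = 30, consistent with Lagrange.
S contains the identity, every element's inverse is in S, and S is closed under ·: it is a subgroup.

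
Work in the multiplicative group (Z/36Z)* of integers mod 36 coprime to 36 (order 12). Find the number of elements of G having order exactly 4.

0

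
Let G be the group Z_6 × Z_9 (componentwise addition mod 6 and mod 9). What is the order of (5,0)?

6

The order of (5,0) in Z_6 × Z_9 is lcm(ord(5) in Z_6, ord(0) in Z_9).
ord(5) = 6 and ord(0) = 1, so |⟨(5,0)⟩| = lcm(6, 1) = 6.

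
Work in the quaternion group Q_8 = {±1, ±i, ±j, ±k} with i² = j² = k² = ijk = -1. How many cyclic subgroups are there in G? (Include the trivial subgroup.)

5

Group the elements of G by the cyclic subgroup they generate; each cyclic subgroup of order d accounts for φ(d) elements.
Cyclic subgroups by order — order 1: 1; order 2: 1; order 4: 3.
Total: 5.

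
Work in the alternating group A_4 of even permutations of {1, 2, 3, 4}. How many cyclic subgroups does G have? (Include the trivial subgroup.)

Each element a generates a cyclic subgroup ⟨a⟩; distinct elements may generate the same one (a cyclic group of order d has φ(d) generators).
Cyclic subgroups by order — order 1: 1; order 2: 3; order 3: 4.
Total: 8.

8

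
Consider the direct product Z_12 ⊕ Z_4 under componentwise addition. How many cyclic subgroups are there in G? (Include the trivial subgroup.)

20

A cyclic subgroup of order d is generated by each of its φ(d) elements of order d, so the cyclic subgroups of order d number (#elements of order d)/φ(d).
Cyclic subgroups by order — order 1: 1; order 2: 3; order 3: 1; order 4: 6; order 6: 3; order 12: 6.
Total: 20.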